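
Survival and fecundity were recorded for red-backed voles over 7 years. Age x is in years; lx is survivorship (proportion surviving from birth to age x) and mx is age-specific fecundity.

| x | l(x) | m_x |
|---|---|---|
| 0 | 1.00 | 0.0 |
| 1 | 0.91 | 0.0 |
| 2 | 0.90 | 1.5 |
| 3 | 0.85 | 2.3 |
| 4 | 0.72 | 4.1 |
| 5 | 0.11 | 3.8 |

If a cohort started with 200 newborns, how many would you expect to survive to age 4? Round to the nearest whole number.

144

Expected survivors = N0 · l_4 = 200 × 0.72 = 144 → 144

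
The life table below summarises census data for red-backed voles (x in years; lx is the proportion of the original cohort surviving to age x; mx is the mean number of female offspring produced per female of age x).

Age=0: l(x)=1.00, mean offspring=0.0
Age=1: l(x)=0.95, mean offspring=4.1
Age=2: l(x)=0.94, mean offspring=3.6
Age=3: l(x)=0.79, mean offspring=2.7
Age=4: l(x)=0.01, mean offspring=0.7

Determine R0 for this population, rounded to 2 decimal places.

lx·mx by age: 0, 3.895, 3.384, 2.133, 0.007
R0 = Σ lx·mx = 9.419 → 9.42

9.42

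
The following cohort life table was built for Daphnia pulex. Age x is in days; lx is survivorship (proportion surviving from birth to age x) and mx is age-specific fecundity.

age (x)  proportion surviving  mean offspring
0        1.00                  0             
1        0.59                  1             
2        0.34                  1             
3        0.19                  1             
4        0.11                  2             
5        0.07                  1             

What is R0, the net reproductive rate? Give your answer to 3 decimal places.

1.410

lx·mx by age: 0, 0.59, 0.34, 0.19, 0.22, 0.07
R0 = Σ lx·mx = 1.41 → 1.410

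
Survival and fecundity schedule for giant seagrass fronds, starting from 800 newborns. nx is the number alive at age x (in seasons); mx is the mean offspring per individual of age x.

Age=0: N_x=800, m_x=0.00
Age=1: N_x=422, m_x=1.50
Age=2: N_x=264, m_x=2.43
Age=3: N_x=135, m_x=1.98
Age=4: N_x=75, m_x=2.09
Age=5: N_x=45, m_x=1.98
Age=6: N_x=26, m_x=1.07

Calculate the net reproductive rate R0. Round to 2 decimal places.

lx = nx/n0 = nx/800: 1, 0.5275, 0.33, 0.16875, 0.09375, 0.05625, 0.0325
lx·mx by age: 0, 0.79125, 0.8019, 0.334125…, 0.195938…, 0.111375…, 0.034775
R0 = Σ lx·mx = 2.269363… → 2.27

2.27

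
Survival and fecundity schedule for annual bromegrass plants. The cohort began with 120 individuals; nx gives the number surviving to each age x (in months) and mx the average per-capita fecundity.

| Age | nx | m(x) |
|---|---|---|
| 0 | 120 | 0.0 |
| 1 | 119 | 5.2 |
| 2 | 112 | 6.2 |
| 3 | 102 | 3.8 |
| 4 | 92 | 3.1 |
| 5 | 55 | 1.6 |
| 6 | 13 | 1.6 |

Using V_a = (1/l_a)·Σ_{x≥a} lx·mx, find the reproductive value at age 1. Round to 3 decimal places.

17.603

lx = nx/n0 = nx/120: 1, 0.99167…, 0.93333…, 0.85, 0.76667…, 0.45833…, 0.10833…
lx·mx for x ≥ 1: 5.156667…, 5.786667…, 3.23, 2.376667…, 0.733333…, 0.173333… → sum = 17.456667…
V_1 = 17.456667… / l_1 = 17.456667… / 0.991667… = 17.603361… → 17.603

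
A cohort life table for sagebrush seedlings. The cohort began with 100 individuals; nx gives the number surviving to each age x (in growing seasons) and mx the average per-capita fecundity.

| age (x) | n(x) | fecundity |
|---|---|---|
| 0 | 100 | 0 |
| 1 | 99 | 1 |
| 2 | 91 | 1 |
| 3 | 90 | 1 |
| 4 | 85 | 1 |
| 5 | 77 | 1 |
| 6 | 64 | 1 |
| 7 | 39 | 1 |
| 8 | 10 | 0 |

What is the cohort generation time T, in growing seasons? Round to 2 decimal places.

3.55

lx = nx/n0 = nx/100: 1, 0.99, 0.91, 0.9, 0.85, 0.77, 0.64, 0.39, 0.1
lx·mx: 0, 0.99, 0.91, 0.9, 0.85, 0.77, 0.64, 0.39, 0 → R0 = 5.45
x·lx·mx: 0, 0.99, 1.82, 2.7, 3.4, 3.85, 3.84, 2.73, 0 → Σ = 19.33
T = 19.33 / 5.45 = 3.546789… → 3.55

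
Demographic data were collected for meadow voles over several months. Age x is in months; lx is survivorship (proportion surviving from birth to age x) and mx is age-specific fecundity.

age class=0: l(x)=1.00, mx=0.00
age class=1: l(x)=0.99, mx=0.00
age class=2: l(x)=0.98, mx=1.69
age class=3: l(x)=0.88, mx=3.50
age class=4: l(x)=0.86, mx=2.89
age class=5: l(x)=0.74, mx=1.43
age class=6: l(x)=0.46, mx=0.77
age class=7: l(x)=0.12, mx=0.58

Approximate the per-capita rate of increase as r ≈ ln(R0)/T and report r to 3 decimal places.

0.620

R0 = Σ lx·mx = 0 + 0 + 1.6562 + 3.08 + 2.4854 + 1.0582 + 0.3542 + 0.0696 = 8.7036
Σ x·lx·mx = 30.3974; T = 30.3974/8.7036 = 3.49251…
r ≈ ln(R0)/T = ln(8.7036)/3.49251… = 0.61954… → 0.620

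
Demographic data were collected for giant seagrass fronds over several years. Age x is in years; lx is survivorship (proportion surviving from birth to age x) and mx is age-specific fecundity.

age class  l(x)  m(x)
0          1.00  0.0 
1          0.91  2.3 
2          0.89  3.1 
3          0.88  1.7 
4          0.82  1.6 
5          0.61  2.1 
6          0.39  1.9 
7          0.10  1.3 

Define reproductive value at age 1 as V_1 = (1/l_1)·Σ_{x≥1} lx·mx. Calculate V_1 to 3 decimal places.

10.782

lx·mx for x ≥ 1: 2.093, 2.759, 1.496, 1.312, 1.281, 0.741, 0.13 → sum = 9.812
V_1 = 9.812 / l_1 = 9.812 / 0.91 = 10.782418… → 10.782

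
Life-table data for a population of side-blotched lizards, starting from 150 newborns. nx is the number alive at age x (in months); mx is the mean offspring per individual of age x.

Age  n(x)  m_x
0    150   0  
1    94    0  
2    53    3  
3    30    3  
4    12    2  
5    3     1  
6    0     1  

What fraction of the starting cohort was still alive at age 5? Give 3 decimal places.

0.020

l_5 = n_5/n_0 = 3/150 = 0.02 → 0.020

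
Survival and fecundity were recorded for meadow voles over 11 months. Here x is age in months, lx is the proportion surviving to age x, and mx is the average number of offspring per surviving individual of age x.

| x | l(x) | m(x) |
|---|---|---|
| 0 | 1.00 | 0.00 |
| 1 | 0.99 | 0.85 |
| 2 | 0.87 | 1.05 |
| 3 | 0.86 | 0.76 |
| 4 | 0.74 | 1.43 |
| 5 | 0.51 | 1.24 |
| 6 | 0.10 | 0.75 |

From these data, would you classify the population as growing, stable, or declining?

growing

R0 = Σ lx·mx = 0 + 0.8415 + 0.9135 + 0.6536 + 1.0582 + 0.6324 + 0.075 = 4.1742
R0 > 1, so the population is growing.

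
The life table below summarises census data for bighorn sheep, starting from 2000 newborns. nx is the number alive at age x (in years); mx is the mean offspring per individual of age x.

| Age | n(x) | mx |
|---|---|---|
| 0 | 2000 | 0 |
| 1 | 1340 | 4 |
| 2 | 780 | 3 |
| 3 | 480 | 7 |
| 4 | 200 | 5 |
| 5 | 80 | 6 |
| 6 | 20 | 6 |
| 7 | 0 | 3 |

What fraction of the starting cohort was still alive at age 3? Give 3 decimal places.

l_3 = n_3/n_0 = 480/2000 = 0.24 → 0.240

0.240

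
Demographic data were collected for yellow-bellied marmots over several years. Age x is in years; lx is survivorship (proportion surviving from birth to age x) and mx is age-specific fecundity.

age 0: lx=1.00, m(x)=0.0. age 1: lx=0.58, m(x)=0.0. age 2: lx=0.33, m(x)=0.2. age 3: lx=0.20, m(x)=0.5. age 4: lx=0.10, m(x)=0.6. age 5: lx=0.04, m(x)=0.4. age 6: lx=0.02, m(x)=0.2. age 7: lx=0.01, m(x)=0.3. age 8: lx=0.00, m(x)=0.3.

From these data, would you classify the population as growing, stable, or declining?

declining

R0 = Σ lx·mx = 0 + 0 + 0.066 + 0.1 + 0.06 + 0.016 + 0.004 + 0.003 + 0 = 0.249
R0 < 1, so the population is declining.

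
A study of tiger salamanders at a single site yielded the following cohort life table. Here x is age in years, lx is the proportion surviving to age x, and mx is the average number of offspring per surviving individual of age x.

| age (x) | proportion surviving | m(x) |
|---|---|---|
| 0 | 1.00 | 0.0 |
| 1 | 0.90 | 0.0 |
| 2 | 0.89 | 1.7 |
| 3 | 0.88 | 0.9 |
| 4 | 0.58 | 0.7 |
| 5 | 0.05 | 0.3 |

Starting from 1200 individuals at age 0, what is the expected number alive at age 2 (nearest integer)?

1068

Expected survivors = N0 · l_2 = 1200 × 0.89 = 1068 → 1068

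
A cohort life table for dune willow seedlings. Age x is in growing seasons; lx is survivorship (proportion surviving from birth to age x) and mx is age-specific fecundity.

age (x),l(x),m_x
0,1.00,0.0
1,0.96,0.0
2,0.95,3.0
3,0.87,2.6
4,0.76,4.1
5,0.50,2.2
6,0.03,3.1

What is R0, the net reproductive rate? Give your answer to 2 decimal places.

lx·mx by age: 0, 0, 2.85, 2.262, 3.116, 1.1, 0.093
R0 = Σ lx·mx = 9.421 → 9.42

9.42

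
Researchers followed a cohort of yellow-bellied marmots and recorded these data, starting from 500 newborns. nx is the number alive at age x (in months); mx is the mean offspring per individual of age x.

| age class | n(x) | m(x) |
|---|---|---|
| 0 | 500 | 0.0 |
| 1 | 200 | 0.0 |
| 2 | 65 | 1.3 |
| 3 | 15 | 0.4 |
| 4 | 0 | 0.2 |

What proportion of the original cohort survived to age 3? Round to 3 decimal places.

l_3 = n_3/n_0 = 15/500 = 0.03 → 0.030

0.030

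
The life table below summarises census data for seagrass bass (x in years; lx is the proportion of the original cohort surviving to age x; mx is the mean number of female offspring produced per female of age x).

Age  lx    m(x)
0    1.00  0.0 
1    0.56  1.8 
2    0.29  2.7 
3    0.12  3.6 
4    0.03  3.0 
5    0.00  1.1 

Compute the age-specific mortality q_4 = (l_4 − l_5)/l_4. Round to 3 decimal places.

q_4 = (l_4 − l_5) / l_4 = (0.03 − 0) / 0.03
     = 0.03 / 0.03 = 1 → 1.000

1.000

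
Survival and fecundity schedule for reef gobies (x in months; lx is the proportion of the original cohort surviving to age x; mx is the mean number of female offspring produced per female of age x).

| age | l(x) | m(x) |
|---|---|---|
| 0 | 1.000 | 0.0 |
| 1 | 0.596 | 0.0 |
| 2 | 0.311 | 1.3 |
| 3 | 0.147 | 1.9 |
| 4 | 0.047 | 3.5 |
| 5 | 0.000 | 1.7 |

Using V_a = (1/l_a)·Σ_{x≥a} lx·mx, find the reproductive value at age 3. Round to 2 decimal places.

3.02

lx·mx for x ≥ 3: 0.2793, 0.1645, 0 → sum = 0.4438
V_3 = 0.4438 / l_3 = 0.4438 / 0.147 = 3.019048… → 3.02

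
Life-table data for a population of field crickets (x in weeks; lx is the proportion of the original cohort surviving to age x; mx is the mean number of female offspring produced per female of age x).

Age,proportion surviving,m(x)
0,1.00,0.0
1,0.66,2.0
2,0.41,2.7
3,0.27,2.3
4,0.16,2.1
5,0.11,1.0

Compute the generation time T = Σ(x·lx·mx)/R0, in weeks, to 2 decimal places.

2.09

lx·mx: 0, 1.32, 1.107, 0.621, 0.336, 0.11 → R0 = 3.494
x·lx·mx: 0, 1.32, 2.214, 1.863, 1.344, 0.55 → Σ = 7.291
T = 7.291 / 3.494 = 2.08672… → 2.09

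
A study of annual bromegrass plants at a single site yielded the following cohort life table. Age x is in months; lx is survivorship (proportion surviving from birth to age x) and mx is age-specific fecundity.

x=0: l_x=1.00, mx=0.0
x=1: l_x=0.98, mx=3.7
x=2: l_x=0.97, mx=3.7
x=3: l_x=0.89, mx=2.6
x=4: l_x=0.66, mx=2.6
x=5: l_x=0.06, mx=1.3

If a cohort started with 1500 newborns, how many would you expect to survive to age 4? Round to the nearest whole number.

990

Expected survivors = N0 · l_4 = 1500 × 0.66 = 990 → 990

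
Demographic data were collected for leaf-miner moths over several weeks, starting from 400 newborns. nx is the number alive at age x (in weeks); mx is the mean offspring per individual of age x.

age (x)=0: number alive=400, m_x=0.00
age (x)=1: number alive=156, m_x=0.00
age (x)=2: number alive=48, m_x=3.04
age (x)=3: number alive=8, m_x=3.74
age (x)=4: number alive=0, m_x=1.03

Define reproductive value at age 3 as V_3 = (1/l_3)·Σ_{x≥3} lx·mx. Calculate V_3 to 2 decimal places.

lx = nx/n0 = nx/400: 1, 0.39, 0.12, 0.02, 0
lx·mx for x ≥ 3: 0.0748, 0 → sum = 0.0748
V_3 = 0.0748 / l_3 = 0.0748 / 0.02 = 3.74 → 3.74

3.74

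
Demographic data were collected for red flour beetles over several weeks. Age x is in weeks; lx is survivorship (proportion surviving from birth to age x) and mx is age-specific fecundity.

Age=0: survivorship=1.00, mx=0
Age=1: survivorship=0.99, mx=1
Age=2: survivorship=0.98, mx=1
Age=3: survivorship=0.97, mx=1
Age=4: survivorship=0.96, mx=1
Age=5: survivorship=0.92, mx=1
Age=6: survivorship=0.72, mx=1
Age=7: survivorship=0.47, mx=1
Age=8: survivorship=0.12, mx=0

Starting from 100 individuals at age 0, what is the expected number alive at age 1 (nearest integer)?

99

Expected survivors = N0 · l_1 = 100 × 0.99 = 99 → 99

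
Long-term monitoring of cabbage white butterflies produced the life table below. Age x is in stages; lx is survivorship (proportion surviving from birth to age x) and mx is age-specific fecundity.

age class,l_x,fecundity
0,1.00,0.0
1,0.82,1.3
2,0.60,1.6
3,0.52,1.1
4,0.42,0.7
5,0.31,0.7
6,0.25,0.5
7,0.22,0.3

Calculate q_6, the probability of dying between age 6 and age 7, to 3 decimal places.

q_6 = (l_6 − l_7) / l_6 = (0.25 − 0.22) / 0.25
     = 0.03 / 0.25 = 0.12 → 0.120

0.120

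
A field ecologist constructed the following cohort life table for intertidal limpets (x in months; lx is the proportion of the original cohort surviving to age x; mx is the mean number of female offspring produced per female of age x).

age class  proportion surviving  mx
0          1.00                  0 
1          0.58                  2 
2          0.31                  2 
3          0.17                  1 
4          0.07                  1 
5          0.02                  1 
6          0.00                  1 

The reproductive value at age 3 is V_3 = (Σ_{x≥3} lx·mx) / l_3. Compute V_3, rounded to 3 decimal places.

1.529

lx·mx for x ≥ 3: 0.17, 0.07, 0.02, 0 → sum = 0.26
V_3 = 0.26 / l_3 = 0.26 / 0.17 = 1.529412… → 1.529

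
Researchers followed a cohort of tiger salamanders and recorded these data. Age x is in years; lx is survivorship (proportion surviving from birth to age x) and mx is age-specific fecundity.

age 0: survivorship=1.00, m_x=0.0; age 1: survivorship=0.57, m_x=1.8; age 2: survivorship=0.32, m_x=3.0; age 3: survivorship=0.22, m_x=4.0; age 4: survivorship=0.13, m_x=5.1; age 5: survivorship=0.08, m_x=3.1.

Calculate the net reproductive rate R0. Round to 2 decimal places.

lx·mx by age: 0, 1.026, 0.96, 0.88, 0.663, 0.248
R0 = Σ lx·mx = 3.777 → 3.78

3.78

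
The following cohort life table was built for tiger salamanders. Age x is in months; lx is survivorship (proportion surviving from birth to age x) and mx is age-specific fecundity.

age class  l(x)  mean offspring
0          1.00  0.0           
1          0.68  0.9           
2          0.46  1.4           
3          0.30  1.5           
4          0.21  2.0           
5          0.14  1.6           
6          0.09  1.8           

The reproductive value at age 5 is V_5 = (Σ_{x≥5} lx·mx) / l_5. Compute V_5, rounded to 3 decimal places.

lx·mx for x ≥ 5: 0.224, 0.162 → sum = 0.386
V_5 = 0.386 / l_5 = 0.386 / 0.14 = 2.757143… → 2.757

2.757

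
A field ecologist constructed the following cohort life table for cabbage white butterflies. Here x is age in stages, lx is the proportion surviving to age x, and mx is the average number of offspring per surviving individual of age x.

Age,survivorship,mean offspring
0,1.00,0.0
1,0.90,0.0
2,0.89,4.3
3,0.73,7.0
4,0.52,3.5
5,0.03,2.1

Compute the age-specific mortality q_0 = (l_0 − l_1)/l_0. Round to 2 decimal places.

q_0 = (l_0 − l_1) / l_0 = (1 − 0.9) / 1
     = 0.1 / 1 = 0.1 → 0.10

0.10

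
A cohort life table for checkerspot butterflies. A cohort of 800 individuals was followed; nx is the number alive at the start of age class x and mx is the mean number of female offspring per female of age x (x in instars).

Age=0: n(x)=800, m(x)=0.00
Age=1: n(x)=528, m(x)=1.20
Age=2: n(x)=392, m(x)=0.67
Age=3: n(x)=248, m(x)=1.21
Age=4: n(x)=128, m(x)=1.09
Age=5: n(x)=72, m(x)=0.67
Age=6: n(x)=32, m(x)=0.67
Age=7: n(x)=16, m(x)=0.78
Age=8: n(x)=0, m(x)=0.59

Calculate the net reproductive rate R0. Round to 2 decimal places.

1.77

lx = nx/n0 = nx/800: 1, 0.66, 0.49, 0.31, 0.16, 0.09, 0.04, 0.02, 0
lx·mx by age: 0, 0.792, 0.3283, 0.3751, 0.1744, 0.0603, 0.0268, 0.0156, 0
R0 = Σ lx·mx = 1.7725 → 1.77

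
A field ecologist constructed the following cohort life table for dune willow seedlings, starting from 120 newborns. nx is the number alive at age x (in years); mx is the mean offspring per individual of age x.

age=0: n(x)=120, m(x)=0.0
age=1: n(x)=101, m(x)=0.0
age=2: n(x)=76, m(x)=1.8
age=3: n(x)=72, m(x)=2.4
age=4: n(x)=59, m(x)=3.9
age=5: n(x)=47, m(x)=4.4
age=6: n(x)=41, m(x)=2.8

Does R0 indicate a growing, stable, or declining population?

lx = nx/n0 = nx/120: 1, 0.84167…, 0.63333…, 0.6, 0.49167…, 0.39167…, 0.34167…
R0 = Σ lx·mx = 0 + 0 + 1.14… + 1.44 + 1.9175… + 1.723333… + 0.956667… = 7.1775…
R0 > 1, so the population is growing.

growing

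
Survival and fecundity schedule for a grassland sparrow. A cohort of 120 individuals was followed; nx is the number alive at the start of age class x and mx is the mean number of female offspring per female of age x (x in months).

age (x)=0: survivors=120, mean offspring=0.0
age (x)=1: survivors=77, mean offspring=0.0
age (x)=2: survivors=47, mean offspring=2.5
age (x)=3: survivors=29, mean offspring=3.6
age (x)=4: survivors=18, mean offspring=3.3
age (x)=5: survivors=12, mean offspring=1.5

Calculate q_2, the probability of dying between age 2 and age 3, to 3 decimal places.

0.383

lx = nx/n0 = nx/120: 1, 0.64167…, 0.39167…, 0.24167…, 0.15, 0.1
q_2 = (l_2 − l_3) / l_2 = (0.391667… − 0.241667…) / 0.391667…
     = 0.15… / 0.391667… = 0.382979… → 0.383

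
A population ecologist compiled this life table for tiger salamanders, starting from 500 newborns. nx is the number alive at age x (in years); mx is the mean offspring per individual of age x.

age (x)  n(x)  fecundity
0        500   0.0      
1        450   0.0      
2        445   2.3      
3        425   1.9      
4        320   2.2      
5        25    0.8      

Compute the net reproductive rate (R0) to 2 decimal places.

5.11

lx = nx/n0 = nx/500: 1, 0.9, 0.89, 0.85, 0.64, 0.05
lx·mx by age: 0, 0, 2.047, 1.615, 1.408, 0.04
R0 = Σ lx·mx = 5.11 → 5.11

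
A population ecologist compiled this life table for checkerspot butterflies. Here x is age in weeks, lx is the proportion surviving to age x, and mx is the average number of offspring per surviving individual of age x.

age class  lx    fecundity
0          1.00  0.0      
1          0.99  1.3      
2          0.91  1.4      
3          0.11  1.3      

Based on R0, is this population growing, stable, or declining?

R0 = Σ lx·mx = 0 + 1.287 + 1.274 + 0.143 = 2.704
R0 > 1, so the population is growing.

growing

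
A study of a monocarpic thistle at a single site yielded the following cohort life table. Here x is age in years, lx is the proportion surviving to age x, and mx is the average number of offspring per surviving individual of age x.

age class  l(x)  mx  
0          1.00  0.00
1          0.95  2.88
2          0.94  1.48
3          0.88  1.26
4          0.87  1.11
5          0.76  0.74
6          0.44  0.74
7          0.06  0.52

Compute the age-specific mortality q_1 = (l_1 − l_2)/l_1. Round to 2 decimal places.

0.01

q_1 = (l_1 − l_2) / l_1 = (0.95 − 0.94) / 0.95
     = 0.01 / 0.95 = 0.010526… → 0.01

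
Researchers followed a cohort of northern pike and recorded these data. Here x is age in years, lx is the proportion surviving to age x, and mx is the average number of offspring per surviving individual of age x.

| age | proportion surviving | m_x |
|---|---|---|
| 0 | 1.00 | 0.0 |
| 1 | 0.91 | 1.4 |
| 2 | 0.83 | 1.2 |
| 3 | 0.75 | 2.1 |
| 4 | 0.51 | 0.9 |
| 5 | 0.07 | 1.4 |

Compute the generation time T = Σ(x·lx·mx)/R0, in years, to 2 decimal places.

lx·mx: 0, 1.274, 0.996, 1.575, 0.459, 0.098 → R0 = 4.402
x·lx·mx: 0, 1.274, 1.992, 4.725, 1.836, 0.49 → Σ = 10.317
T = 10.317 / 4.402 = 2.343707… → 2.34

2.34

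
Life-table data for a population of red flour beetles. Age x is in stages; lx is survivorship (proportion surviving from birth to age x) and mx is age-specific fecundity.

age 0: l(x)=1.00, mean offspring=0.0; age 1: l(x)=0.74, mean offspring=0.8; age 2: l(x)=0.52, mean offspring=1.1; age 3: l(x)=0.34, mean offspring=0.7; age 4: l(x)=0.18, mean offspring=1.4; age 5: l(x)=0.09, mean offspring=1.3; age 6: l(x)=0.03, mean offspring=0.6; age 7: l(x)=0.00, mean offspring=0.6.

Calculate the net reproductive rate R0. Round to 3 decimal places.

1.789

lx·mx by age: 0, 0.592, 0.572, 0.238, 0.252, 0.117, 0.018, 0
R0 = Σ lx·mx = 1.789 → 1.789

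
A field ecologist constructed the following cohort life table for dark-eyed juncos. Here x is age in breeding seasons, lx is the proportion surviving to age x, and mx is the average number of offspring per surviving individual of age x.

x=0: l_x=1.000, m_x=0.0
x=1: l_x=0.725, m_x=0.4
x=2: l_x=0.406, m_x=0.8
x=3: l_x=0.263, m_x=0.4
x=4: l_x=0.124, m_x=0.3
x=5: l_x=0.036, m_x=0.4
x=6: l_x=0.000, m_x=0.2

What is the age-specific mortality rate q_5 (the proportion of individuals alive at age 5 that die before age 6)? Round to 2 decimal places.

1.00

q_5 = (l_5 − l_6) / l_5 = (0.036 − 0) / 0.036
     = 0.036 / 0.036 = 1 → 1.00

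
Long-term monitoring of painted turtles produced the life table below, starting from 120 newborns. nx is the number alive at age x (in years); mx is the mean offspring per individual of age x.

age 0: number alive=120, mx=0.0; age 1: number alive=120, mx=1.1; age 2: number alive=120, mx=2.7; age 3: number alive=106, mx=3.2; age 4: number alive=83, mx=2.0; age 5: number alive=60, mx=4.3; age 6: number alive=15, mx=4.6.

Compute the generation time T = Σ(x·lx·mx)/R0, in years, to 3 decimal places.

3.234

lx = nx/n0 = nx/120: 1, 1, 1, 0.88333…, 0.69167…, 0.5, 0.125
lx·mx: 0, 1.1, 2.7, 2.826667…, 1.383333…, 2.15, 0.575 → R0 = 10.735…
x·lx·mx: 0, 1.1, 5.4, 8.48…, 5.533333…, 10.75, 3.45 → Σ = 34.713333…
T = 34.713333… / 10.735… = 3.233659… → 3.234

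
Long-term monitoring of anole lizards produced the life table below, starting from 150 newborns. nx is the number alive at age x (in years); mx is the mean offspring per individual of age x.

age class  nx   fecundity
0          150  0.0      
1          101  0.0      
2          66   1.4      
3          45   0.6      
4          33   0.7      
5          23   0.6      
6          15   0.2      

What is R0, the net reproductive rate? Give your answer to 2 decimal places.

lx = nx/n0 = nx/150: 1, 0.67333…, 0.44, 0.3, 0.22, 0.15333…, 0.1
lx·mx by age: 0, 0, 0.616, 0.18, 0.154, 0.092…, 0.02
R0 = Σ lx·mx = 1.062… → 1.06

1.06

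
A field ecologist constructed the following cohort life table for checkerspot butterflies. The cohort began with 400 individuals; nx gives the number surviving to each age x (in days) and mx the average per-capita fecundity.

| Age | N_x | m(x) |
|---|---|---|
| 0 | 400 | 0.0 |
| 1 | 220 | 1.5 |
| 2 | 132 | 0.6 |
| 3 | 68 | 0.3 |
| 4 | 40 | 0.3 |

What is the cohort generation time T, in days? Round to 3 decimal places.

1.353

lx = nx/n0 = nx/400: 1, 0.55, 0.33, 0.17, 0.1
lx·mx: 0, 0.825, 0.198, 0.051, 0.03 → R0 = 1.104
x·lx·mx: 0, 0.825, 0.396, 0.153, 0.12 → Σ = 1.494
T = 1.494 / 1.104 = 1.353261… → 1.353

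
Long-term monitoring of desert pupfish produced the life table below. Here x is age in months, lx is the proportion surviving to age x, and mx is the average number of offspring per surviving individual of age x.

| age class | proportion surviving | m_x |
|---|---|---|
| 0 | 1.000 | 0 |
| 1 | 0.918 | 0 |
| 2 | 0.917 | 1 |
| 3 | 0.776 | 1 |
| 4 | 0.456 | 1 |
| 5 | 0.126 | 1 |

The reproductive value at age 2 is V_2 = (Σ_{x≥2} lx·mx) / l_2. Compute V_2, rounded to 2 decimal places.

lx·mx for x ≥ 2: 0.917, 0.776, 0.456, 0.126 → sum = 2.275
V_2 = 2.275 / l_2 = 2.275 / 0.917 = 2.480916… → 2.48

2.48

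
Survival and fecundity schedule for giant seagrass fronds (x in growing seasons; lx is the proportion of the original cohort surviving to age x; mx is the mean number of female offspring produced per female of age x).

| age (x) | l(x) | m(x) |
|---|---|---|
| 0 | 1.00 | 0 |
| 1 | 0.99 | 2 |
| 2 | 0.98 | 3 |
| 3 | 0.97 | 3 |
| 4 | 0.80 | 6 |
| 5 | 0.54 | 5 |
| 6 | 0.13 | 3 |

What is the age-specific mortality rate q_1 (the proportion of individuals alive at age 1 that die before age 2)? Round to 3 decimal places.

0.010

q_1 = (l_1 − l_2) / l_1 = (0.99 − 0.98) / 0.99
     = 0.01 / 0.99 = 0.010101… → 0.010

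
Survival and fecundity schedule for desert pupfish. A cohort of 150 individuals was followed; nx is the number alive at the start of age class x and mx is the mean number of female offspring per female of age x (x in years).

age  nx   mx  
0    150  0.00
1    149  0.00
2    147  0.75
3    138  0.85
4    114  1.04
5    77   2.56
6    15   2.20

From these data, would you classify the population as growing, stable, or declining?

lx = nx/n0 = nx/150: 1, 0.99333…, 0.98, 0.92, 0.76, 0.51333…, 0.1
R0 = Σ lx·mx = 0 + 0 + 0.735 + 0.782 + 0.7904 + 1.314133… + 0.22 = 3.841533…
R0 > 1, so the population is growing.

growing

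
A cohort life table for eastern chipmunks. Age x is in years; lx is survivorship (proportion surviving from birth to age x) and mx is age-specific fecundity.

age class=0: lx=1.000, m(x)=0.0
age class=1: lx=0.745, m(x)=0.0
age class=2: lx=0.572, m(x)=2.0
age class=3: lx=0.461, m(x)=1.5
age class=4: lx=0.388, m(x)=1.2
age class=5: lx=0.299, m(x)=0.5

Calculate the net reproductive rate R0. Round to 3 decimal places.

lx·mx by age: 0, 0, 1.144, 0.6915, 0.4656, 0.1495
R0 = Σ lx·mx = 2.4506 → 2.451

2.451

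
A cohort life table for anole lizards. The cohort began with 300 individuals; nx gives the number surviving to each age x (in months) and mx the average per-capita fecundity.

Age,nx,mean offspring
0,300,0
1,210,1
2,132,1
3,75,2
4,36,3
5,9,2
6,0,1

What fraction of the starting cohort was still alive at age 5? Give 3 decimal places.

l_5 = n_5/n_0 = 9/300 = 0.03 → 0.030

0.030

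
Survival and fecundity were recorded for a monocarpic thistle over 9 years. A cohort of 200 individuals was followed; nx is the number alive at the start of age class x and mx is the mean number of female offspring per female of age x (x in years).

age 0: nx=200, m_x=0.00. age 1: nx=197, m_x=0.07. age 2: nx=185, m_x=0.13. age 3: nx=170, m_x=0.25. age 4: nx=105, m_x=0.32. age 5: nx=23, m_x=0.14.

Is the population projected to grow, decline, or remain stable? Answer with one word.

declining

lx = nx/n0 = nx/200: 1, 0.985, 0.925, 0.85, 0.525, 0.115
R0 = Σ lx·mx = 0 + 0.06895 + 0.12025 + 0.2125 + 0.168 + 0.0161 = 0.5858
R0 < 1, so the population is declining.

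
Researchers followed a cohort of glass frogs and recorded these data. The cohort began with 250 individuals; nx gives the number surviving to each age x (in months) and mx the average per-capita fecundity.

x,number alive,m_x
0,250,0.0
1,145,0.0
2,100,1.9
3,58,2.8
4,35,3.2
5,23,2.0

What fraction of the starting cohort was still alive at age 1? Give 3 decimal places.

l_1 = n_1/n_0 = 145/250 = 0.58 → 0.580

0.580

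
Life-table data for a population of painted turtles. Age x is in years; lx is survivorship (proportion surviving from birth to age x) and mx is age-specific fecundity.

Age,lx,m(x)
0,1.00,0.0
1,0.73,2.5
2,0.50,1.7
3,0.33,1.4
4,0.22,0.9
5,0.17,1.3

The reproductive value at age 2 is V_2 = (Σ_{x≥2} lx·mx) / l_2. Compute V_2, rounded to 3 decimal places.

lx·mx for x ≥ 2: 0.85, 0.462, 0.198, 0.221 → sum = 1.731
V_2 = 1.731 / l_2 = 1.731 / 0.5 = 3.462 → 3.462

3.462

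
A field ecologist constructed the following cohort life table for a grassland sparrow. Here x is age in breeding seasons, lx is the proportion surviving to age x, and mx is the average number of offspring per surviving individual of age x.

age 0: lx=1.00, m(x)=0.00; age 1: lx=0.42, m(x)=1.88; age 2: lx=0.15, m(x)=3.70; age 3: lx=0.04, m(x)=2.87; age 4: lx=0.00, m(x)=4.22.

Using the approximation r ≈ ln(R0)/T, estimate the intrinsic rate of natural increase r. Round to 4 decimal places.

R0 = Σ lx·mx = 0 + 0.7896 + 0.555 + 0.1148 + 0 = 1.4594
Σ x·lx·mx = 2.244; T = 2.244/1.4594 = 1.53762…
r ≈ ln(R0)/T = ln(1.4594)/1.53762… = 0.245851… → 0.2459

0.2459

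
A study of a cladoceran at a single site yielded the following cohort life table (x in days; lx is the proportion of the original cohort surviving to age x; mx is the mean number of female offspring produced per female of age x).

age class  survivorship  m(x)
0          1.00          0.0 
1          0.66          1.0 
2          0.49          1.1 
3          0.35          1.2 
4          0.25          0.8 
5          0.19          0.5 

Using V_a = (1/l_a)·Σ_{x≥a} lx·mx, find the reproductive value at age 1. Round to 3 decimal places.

lx·mx for x ≥ 1: 0.66, 0.539, 0.42, 0.2, 0.095 → sum = 1.914
V_1 = 1.914 / l_1 = 1.914 / 0.66 = 2.9 → 2.900

2.900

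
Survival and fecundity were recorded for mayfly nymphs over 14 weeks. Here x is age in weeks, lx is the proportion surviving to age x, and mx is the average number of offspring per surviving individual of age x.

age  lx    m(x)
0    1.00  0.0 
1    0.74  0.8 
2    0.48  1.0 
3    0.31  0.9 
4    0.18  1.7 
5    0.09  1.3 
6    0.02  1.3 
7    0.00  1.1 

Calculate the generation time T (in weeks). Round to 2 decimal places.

2.42

lx·mx: 0, 0.592, 0.48, 0.279, 0.306, 0.117, 0.026, 0 → R0 = 1.8
x·lx·mx: 0, 0.592, 0.96, 0.837, 1.224, 0.585, 0.156, 0 → Σ = 4.354
T = 4.354 / 1.8 = 2.418889… → 2.42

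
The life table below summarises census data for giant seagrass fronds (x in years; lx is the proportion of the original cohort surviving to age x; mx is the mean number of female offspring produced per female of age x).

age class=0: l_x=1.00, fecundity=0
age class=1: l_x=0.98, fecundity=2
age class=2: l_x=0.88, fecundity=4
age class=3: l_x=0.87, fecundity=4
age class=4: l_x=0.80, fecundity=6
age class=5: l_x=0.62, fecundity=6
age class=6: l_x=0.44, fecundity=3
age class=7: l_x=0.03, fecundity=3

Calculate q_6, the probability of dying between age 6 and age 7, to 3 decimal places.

0.932

q_6 = (l_6 − l_7) / l_6 = (0.44 − 0.03) / 0.44
     = 0.41 / 0.44 = 0.931818… → 0.932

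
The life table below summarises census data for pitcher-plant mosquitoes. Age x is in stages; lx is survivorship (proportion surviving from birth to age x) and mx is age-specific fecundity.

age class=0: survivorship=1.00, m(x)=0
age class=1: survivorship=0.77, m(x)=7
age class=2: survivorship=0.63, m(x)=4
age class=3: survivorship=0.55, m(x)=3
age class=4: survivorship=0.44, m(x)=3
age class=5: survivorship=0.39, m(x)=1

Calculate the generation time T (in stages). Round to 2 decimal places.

lx·mx: 0, 5.39, 2.52, 1.65, 1.32, 0.39 → R0 = 11.27
x·lx·mx: 0, 5.39, 5.04, 4.95, 5.28, 1.95 → Σ = 22.61
T = 22.61 / 11.27 = 2.006211… → 2.01

2.01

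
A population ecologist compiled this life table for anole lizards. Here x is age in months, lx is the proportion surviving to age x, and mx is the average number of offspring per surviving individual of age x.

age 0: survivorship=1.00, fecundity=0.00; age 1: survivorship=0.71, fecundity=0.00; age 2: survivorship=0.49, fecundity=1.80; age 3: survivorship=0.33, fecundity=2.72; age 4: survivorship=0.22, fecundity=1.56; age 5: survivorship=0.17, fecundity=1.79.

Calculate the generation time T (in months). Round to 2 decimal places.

lx·mx: 0, 0, 0.882, 0.8976, 0.3432, 0.3043 → R0 = 2.4271
x·lx·mx: 0, 0, 1.764, 2.6928, 1.3728, 1.5215 → Σ = 7.3511
T = 7.3511 / 2.4271 = 3.028759… → 3.03

3.03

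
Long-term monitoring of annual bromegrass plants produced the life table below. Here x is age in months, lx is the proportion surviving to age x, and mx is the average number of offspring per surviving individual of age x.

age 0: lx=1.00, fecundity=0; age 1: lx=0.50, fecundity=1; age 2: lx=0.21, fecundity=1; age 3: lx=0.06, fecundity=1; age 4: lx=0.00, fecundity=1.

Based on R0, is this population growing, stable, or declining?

R0 = Σ lx·mx = 0 + 0.5 + 0.21 + 0.06 + 0 = 0.77
R0 < 1, so the population is declining.

declining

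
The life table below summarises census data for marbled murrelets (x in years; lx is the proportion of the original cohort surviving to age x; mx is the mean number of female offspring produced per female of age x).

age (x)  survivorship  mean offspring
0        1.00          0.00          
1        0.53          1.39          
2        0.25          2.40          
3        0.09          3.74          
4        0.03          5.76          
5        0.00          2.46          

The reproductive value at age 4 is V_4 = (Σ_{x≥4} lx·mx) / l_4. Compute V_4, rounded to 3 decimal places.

lx·mx for x ≥ 4: 0.1728, 0 → sum = 0.1728
V_4 = 0.1728 / l_4 = 0.1728 / 0.03 = 5.76 → 5.760

5.760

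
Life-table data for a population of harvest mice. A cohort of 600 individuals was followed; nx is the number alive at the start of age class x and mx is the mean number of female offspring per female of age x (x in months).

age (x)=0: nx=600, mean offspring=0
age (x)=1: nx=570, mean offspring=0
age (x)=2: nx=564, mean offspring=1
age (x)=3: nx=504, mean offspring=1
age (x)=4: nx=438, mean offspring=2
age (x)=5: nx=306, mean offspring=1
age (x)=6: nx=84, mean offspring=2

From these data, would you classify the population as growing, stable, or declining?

lx = nx/n0 = nx/600: 1, 0.95, 0.94, 0.84, 0.73, 0.51, 0.14
R0 = Σ lx·mx = 0 + 0 + 0.94 + 0.84 + 1.46 + 0.51 + 0.28 = 4.03
R0 > 1, so the population is growing.

growing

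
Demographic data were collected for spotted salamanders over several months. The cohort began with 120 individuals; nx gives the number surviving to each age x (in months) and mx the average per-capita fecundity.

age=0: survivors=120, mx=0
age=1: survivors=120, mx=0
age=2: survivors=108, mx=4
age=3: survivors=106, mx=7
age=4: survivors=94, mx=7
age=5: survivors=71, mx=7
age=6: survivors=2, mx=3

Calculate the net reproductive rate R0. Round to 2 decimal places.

lx = nx/n0 = nx/120: 1, 1, 0.9, 0.88333…, 0.78333…, 0.59167…, 0.01667…
lx·mx by age: 0, 0, 3.6, 6.183333…, 5.483333…, 4.141667…, 0.05…
R0 = Σ lx·mx = 19.458333… → 19.46

19.46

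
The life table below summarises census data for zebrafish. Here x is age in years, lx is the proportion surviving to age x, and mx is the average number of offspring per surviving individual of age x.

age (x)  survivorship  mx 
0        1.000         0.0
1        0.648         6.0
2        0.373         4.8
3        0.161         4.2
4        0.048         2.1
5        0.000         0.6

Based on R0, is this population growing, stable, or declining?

growing

R0 = Σ lx·mx = 0 + 3.888 + 1.7904 + 0.6762 + 0.1008 + 0 = 6.4554
R0 > 1, so the population is growing.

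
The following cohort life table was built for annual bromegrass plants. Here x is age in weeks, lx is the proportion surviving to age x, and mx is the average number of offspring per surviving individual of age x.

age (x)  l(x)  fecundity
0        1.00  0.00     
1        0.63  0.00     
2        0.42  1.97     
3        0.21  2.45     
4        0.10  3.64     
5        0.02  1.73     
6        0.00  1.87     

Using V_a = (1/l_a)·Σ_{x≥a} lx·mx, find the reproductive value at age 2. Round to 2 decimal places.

lx·mx for x ≥ 2: 0.8274, 0.5145, 0.364, 0.0346, 0 → sum = 1.7405
V_2 = 1.7405 / l_2 = 1.7405 / 0.42 = 4.144048… → 4.14

4.14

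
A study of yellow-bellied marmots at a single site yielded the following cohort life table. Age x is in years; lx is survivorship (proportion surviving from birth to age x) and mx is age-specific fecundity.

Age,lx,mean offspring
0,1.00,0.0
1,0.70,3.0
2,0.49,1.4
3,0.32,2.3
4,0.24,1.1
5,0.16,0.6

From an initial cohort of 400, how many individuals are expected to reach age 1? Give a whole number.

Expected survivors = N0 · l_1 = 400 × 0.70 = 280 → 280

280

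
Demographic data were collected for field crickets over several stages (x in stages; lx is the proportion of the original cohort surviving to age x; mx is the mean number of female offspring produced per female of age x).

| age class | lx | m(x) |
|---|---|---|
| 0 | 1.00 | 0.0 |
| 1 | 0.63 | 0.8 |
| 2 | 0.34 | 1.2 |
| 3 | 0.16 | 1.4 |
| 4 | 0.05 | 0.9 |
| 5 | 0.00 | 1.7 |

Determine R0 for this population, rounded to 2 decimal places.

1.18

lx·mx by age: 0, 0.504, 0.408, 0.224, 0.045, 0
R0 = Σ lx·mx = 1.181 → 1.18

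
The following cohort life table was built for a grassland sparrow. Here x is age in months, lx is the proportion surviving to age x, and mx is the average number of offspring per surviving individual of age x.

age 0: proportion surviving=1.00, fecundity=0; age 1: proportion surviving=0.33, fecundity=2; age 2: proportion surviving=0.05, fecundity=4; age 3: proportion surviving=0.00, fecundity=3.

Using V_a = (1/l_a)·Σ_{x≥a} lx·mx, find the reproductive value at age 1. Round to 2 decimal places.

2.61

lx·mx for x ≥ 1: 0.66, 0.2, 0 → sum = 0.86
V_1 = 0.86 / l_1 = 0.86 / 0.33 = 2.606061… → 2.61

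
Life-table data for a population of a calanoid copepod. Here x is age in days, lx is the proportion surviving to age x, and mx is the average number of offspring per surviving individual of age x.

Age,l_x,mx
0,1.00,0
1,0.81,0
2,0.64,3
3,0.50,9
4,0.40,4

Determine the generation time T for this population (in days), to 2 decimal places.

lx·mx: 0, 0, 1.92, 4.5, 1.6 → R0 = 8.02
x·lx·mx: 0, 0, 3.84, 13.5, 6.4 → Σ = 23.74
T = 23.74 / 8.02 = 2.9601… → 2.96

2.96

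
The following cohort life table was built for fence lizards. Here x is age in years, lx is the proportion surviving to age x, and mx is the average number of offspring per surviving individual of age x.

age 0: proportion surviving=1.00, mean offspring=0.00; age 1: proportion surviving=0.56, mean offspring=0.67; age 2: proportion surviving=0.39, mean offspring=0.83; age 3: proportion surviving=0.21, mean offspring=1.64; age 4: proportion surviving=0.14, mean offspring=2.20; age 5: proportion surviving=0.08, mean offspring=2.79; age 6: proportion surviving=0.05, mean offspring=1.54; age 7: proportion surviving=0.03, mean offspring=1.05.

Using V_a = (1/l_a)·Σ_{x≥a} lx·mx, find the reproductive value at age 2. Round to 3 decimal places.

lx·mx for x ≥ 2: 0.3237, 0.3444, 0.308, 0.2232, 0.077, 0.0315 → sum = 1.3078
V_2 = 1.3078 / l_2 = 1.3078 / 0.39 = 3.353333… → 3.353

3.353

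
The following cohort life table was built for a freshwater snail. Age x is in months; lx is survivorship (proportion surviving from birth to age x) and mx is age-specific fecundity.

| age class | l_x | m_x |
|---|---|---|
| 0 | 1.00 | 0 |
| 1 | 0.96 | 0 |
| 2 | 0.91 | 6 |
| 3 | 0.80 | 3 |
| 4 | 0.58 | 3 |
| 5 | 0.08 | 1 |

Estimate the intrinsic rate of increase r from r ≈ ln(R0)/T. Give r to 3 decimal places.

0.862

R0 = Σ lx·mx = 0 + 0 + 5.46 + 2.4 + 1.74 + 0.08 = 9.68
Σ x·lx·mx = 25.48; T = 25.48/9.68 = 2.63223…
r ≈ ln(R0)/T = ln(9.68)/2.63223… = 0.86241… → 0.862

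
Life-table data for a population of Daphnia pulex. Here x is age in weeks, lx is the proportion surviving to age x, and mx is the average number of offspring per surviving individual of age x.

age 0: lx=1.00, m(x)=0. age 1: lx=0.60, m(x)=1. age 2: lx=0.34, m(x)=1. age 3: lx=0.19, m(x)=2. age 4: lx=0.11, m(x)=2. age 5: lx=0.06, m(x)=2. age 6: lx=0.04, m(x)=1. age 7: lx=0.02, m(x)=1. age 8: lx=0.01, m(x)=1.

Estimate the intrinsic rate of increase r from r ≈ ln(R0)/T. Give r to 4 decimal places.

R0 = Σ lx·mx = 0 + 0.6 + 0.34 + 0.38 + 0.22 + 0.12 + 0.04 + 0.02 + 0.01 = 1.73
Σ x·lx·mx = 4.36; T = 4.36/1.73 = 2.52023…
r ≈ ln(R0)/T = ln(1.73)/2.52023… = 0.217489… → 0.2175

0.2175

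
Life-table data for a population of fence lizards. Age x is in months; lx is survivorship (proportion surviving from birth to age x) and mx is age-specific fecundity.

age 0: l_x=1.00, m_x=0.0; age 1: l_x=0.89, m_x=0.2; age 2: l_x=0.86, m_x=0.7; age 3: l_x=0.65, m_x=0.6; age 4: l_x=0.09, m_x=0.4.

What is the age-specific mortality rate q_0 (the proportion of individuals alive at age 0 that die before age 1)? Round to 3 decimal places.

0.110

q_0 = (l_0 − l_1) / l_0 = (1 − 0.89) / 1
     = 0.11 / 1 = 0.11 → 0.110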